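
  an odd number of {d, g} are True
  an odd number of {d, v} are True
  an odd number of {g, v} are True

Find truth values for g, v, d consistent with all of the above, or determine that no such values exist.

Adding constraints 1, 2, 3 mod 2: every variable appears an even number of times on the left, so the left side is 0.
But the right sides sum to 1 (mod 2). 0 ≠ 1 — the system is inconsistent.

UNSATISFIABLE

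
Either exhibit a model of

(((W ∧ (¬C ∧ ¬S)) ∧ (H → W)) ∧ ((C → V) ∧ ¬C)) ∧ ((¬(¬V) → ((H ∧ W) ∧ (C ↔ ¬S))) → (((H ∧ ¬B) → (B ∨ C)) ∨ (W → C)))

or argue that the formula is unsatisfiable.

H = False, C = False, V = True, S = False, W = True, B = True

  ((W ∧ (¬C ∧ ¬S)) ∧ (H → W)) ∧ ((C → V) ∧ ¬C) = True
    (W ∧ (¬C ∧ ¬S)) ∧ (H → W) = True
      W ∧ (¬C ∧ ¬S) = True
        ¬C ∧ ¬S = True
          ¬C = True
          ¬S = True
      H → W = True
    (C → V) ∧ ¬C = True
      C → V = True
      ¬C = True
  (¬(¬V) → ((H ∧ W) ∧ (C ↔ ¬S))) → (((H ∧ ¬B) → (B ∨ C)) ∨ (W → C)) = True
    ¬(¬V) → ((H ∧ W) ∧ (C ↔ ¬S)) = False
      ¬(¬V) = True
        ¬V = False
      (H ∧ W) ∧ (C ↔ ¬S) = False
        H ∧ W = False
        C ↔ ¬S = False
          ¬S = True
    ((H ∧ ¬B) → (B ∨ C)) ∨ (W → C) = True
      (H ∧ ¬B) → (B ∨ C) = True
        H ∧ ¬B = False
          ¬B = False
        B ∨ C = True
      W → C = False
Both conjuncts True, so the formula holds.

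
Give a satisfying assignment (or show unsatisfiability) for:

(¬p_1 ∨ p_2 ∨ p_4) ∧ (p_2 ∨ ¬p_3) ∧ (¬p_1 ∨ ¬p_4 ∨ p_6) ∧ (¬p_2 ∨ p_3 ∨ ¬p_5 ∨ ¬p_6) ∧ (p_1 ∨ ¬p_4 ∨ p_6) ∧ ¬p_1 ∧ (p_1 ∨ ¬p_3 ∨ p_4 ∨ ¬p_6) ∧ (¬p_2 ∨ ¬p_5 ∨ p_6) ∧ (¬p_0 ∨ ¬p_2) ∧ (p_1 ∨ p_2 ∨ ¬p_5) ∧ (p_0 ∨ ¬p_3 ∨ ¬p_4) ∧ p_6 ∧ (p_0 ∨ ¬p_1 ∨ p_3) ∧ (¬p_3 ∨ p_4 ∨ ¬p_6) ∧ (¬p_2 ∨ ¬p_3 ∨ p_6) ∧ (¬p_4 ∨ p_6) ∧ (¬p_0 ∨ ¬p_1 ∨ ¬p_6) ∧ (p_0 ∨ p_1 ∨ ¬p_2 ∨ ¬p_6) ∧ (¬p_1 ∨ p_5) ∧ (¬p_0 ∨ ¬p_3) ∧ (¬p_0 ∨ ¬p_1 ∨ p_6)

p_0: False, p_1: False, p_2: False, p_3: False, p_4: True, p_5: False, p_6: True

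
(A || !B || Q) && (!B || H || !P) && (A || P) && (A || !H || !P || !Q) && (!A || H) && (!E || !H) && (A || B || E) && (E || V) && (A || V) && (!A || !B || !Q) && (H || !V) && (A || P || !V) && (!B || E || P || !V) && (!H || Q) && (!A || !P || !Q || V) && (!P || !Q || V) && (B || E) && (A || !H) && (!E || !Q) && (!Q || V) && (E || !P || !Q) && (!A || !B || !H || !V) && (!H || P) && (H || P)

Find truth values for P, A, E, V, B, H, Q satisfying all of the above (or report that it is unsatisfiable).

Unsatisfiable — no assignment works.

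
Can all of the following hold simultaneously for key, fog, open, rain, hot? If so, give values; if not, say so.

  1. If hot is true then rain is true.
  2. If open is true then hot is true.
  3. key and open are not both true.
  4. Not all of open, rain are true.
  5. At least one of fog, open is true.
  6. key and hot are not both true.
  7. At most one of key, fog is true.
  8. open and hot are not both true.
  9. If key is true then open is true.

key = False, fog = True, open = False, rain = True, hot = True

  (1) hot=T ⇒ rain: T ✓
  (2) open=F ⇒ hot: vacuous ✓
  (3) key=F, open=F — not both ✓
  (4) {open, rain}: 1/2 true — not all ✓
  (5) {fog, open}: 1 true — at least one ✓
  (6) key=F, hot=T — not both ✓
  (7) {key, fog}: 1 true — at most one ✓
  (8) open=F, hot=T — not both ✓
  (9) key=F ⇒ open: vacuous ✓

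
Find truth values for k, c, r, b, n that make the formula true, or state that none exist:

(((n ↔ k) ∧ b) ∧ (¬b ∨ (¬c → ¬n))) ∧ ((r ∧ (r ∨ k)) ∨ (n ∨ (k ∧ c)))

k = False, c = True, r = True, b = True, n = False

  ((n ↔ k) ∧ b) ∧ (¬b ∨ (¬c → ¬n)) = True
    (n ↔ k) ∧ b = True
      n ↔ k = True
    ¬b ∨ (¬c → ¬n) = True
      ¬b = False
      ¬c → ¬n = True
        ¬c = False
        ¬n = True
  (r ∧ (r ∨ k)) ∨ (n ∨ (k ∧ c)) = True
    r ∧ (r ∨ k) = True
      r ∨ k = True
    n ∨ (k ∧ c) = False
      k ∧ c = False
Both conjuncts True, so the formula holds.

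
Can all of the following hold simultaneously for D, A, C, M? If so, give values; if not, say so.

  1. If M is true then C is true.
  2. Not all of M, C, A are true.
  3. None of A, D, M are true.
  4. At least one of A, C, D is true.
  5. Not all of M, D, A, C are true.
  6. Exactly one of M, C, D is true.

D=F, A=F, C=T, M=F

  (1) M=F ⇒ C: vacuous ✓
  (2) {M, C, A}: 1/3 true — not all ✓
  (3) {A, D, M}: 0 true — none ✓
  (4) {A, C, D}: 1 true — at least one ✓
  (5) {M, D, A, C}: 1/4 true — not all ✓
  (6) {M, C, D}: 1 true — exactly one ✓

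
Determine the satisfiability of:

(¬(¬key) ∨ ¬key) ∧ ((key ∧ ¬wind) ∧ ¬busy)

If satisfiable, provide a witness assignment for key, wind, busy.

key = True, wind = False, busy = False

  ¬(¬key) ∨ ¬key = True
    ¬(¬key) = True
      ¬key = False
    ¬key = False
  (key ∧ ¬wind) ∧ ¬busy = True
    key ∧ ¬wind = True
      ¬wind = True
    ¬busy = True
Both conjuncts True, so the formula holds.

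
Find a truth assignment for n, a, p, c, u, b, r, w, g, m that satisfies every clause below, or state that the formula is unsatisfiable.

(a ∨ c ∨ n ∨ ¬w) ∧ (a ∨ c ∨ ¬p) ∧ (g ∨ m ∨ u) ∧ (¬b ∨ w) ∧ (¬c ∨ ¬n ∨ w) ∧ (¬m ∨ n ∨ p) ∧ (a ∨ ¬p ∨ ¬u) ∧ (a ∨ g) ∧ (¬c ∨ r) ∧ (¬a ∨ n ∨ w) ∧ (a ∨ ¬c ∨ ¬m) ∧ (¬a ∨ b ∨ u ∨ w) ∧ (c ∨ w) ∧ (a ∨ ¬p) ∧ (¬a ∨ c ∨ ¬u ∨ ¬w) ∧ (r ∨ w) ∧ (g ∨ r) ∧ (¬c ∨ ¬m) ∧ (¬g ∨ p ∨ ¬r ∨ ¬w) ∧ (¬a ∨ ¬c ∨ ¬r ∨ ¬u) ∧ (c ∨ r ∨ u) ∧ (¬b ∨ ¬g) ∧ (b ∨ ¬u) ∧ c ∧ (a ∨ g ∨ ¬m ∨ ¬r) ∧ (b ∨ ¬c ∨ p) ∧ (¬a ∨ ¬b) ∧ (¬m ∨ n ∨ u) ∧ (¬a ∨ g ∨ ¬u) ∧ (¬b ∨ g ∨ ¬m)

n = True, a = True, p = True, c = True, u = False, b = False, r = True, w = True, g = True, m = False

Unit clause (c) forces c = True.
In (¬c ∨ r) only r is left, so r = True.
In (¬c ∨ ¬m) only ¬m is left, so m = False.
Set n = True.
  then (¬c ∨ ¬n ∨ w) forces w = True.
Try a = False:
  (a ∨ g) forces g = True.
  (a ∨ ¬p) forces p = False.
  clause (¬g ∨ p ∨ ¬r ∨ ¬w) is falsified — backtrack.
So a = True.
  then (¬a ∨ ¬c ∨ ¬r ∨ ¬u) forces u = False.
  then (¬a ∨ ¬b) forces b = False.
  then (g ∨ m ∨ u) forces g = True.
  then (¬g ∨ p ∨ ¬r ∨ ¬w) forces p = True.
All clauses satisfied.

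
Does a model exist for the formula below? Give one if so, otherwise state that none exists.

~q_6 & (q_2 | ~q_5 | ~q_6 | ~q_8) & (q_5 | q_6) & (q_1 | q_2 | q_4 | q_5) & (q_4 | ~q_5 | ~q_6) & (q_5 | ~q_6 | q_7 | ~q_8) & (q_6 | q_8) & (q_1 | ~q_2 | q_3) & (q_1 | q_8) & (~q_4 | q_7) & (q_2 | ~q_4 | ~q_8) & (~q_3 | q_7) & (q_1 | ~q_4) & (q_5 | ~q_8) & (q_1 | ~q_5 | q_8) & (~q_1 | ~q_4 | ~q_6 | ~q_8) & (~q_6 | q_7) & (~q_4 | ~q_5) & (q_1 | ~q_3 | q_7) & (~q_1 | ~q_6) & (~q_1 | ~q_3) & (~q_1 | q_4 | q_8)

Unit clause (~q_6) forces q_6 = False.
In (q_5 | q_6) only q_5 is left, so q_5 = True.
In (q_6 | q_8) only q_8 is left, so q_8 = True.
In (~q_4 | ~q_5) only ~q_4 is left, so q_4 = False.
Set q_1 = True.
  then (~q_1 | ~q_3) forces q_3 = False.
Set q_2 = False.
Set q_7 = True.
All clauses satisfied.

q_1 = True, q_2 = False, q_3 = False, q_4 = False, q_5 = True, q_6 = False, q_7 = True, q_8 = True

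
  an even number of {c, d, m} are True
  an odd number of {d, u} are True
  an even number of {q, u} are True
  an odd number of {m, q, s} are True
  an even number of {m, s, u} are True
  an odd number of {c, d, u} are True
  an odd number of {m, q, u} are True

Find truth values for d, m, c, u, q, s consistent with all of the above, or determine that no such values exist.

No satisfying assignment exists.

Adding constraints 3, 4, 5 mod 2: every variable appears an even number of times on the left, so the left side is 0.
But the right sides sum to 1 (mod 2). 0 ≠ 1 — the system is inconsistent.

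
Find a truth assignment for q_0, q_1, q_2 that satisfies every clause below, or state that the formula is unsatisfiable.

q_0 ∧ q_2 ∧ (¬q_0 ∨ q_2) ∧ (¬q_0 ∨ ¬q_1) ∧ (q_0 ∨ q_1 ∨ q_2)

q_0=T; q_1=F; q_2=T

Unit clause (q_0) forces q_0 = True.
Unit clause (q_2) forces q_2 = True.
In (¬q_0 ∨ ¬q_1) only ¬q_1 is left, so q_1 = False.
All clauses satisfied.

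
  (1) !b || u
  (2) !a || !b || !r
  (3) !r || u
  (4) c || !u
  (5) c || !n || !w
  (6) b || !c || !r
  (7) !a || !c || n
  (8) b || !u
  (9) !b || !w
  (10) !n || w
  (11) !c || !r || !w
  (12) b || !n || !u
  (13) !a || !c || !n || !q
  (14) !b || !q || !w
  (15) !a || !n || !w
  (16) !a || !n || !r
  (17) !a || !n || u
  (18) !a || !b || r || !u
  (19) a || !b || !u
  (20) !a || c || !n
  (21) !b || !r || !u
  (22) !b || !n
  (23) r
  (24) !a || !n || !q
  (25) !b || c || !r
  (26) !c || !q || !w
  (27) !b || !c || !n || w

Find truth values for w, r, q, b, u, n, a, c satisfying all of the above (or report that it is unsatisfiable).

No satisfying assignment exists.

Case r = True:
  (!r || u) forces u = True.
  (c || !u) forces c = True.
  (b || !c || !r) forces b = True.
  Clause (!b || !r || !u) is falsified — contradiction.
Case r = False:
  Clause (r) is falsified — contradiction.
Both cases fail, so the formula is unsatisfiable.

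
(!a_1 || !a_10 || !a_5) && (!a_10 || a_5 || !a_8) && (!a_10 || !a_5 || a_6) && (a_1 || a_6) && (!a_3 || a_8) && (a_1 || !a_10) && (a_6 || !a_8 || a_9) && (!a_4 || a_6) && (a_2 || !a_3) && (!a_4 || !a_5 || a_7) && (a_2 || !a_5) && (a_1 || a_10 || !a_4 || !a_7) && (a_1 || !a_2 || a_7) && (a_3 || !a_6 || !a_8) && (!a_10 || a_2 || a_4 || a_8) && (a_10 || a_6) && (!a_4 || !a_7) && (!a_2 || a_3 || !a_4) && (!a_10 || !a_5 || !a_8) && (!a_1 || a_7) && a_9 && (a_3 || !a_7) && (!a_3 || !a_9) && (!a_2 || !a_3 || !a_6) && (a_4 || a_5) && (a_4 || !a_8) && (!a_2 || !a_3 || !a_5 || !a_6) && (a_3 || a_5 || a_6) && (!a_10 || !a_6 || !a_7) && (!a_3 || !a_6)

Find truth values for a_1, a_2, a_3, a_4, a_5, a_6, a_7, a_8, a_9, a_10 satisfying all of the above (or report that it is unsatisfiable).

a_1 = False, a_2 = False, a_3 = False, a_4 = True, a_5 = False, a_6 = True, a_7 = False, a_8 = False, a_9 = True, a_10 = False

Unit clause (a_9) forces a_9 = True.
In (!a_3 || !a_9) only !a_3 is left, so a_3 = False.
In (a_3 || !a_7) only !a_7 is left, so a_7 = False.
In (!a_1 || a_7) only !a_1 is left, so a_1 = False.
In (a_1 || a_6) only a_6 is left, so a_6 = True.
In (a_1 || !a_10) only !a_10 is left, so a_10 = False.
In (a_1 || !a_2 || a_7) only !a_2 is left, so a_2 = False.
In (a_3 || !a_6 || !a_8) only !a_8 is left, so a_8 = False.
In (a_2 || !a_5) only !a_5 is left, so a_5 = False.
In (a_4 || a_5) only a_4 is left, so a_4 = True.
All clauses satisfied.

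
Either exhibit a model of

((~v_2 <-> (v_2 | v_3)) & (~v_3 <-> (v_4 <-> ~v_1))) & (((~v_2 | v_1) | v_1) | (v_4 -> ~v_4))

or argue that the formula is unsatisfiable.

v_1: False, v_2: False, v_3: True, v_4: False

  (~v_2 <-> (v_2 | v_3)) & (~v_3 <-> (v_4 <-> ~v_1)) = True
    ~v_2 <-> (v_2 | v_3) = True
      ~v_2 = True
      v_2 | v_3 = True
    ~v_3 <-> (v_4 <-> ~v_1) = True
      ~v_3 = False
      v_4 <-> ~v_1 = False
        ~v_1 = True
  ((~v_2 | v_1) | v_1) | (v_4 -> ~v_4) = True
    (~v_2 | v_1) | v_1 = True
      ~v_2 | v_1 = True
        ~v_2 = True
    v_4 -> ~v_4 = True
      ~v_4 = True
Both conjuncts True, so the formula holds.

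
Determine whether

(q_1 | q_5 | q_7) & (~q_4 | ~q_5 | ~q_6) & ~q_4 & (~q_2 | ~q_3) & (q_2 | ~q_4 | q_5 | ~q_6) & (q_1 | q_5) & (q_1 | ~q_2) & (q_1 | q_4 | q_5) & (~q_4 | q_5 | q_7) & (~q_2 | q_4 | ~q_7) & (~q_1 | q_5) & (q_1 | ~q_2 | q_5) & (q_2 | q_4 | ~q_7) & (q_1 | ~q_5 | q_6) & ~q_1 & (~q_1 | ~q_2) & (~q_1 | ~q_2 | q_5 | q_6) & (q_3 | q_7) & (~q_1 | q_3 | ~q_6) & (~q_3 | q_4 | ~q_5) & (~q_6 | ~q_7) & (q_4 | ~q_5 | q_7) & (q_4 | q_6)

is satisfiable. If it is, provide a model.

UNSATISFIABLE

Case q_1 = True:
  Clause (~q_1) is falsified — contradiction.
Case q_1 = False:
  (~q_4) forces q_4 = False.
  (q_1 | q_5) forces q_5 = True.
  (q_1 | ~q_2) forces q_2 = False.
  (q_2 | q_4 | ~q_7) forces q_7 = False.
  Clause (q_4 | ~q_5 | q_7) is falsified — contradiction.
Both cases fail, so the formula is unsatisfiable.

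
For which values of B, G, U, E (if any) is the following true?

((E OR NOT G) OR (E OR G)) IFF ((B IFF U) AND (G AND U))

B=T; G=T; U=T; E=T

  ((E OR NOT G) OR (E OR G)) IFF ((B IFF U) AND (G AND U)) = True
    (E OR NOT G) OR (E OR G) = True
      E OR NOT G = True
        NOT G = False
      E OR G = True
    (B IFF U) AND (G AND U) = True
      B IFF U = True
      G AND U = True
The formula evaluates to True.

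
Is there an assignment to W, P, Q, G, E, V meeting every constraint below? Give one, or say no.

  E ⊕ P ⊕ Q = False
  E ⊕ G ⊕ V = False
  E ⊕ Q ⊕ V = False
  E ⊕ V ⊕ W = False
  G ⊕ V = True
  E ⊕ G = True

W = False, P = True, Q = False, G = False, E = True, V = True

E ⊕ P ⊕ Q = T ⊕ T ⊕ F = False ✓
E ⊕ G ⊕ V = T ⊕ F ⊕ T = False ✓
E ⊕ Q ⊕ V = T ⊕ F ⊕ T = False ✓
E ⊕ V ⊕ W = T ⊕ T ⊕ F = False ✓
G ⊕ V = F ⊕ T = True ✓
E ⊕ G = T ⊕ F = True ✓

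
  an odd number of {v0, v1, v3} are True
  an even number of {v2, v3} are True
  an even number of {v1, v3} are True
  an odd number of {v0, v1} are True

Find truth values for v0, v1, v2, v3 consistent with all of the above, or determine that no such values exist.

v0 = True, v1 = False, v2 = False, v3 = False

{v0, v1, v3}: 1 true → odd ✓
{v2, v3}: 0 true → even ✓
{v1, v3}: 0 true → even ✓
{v0, v1}: 1 true → odd ✓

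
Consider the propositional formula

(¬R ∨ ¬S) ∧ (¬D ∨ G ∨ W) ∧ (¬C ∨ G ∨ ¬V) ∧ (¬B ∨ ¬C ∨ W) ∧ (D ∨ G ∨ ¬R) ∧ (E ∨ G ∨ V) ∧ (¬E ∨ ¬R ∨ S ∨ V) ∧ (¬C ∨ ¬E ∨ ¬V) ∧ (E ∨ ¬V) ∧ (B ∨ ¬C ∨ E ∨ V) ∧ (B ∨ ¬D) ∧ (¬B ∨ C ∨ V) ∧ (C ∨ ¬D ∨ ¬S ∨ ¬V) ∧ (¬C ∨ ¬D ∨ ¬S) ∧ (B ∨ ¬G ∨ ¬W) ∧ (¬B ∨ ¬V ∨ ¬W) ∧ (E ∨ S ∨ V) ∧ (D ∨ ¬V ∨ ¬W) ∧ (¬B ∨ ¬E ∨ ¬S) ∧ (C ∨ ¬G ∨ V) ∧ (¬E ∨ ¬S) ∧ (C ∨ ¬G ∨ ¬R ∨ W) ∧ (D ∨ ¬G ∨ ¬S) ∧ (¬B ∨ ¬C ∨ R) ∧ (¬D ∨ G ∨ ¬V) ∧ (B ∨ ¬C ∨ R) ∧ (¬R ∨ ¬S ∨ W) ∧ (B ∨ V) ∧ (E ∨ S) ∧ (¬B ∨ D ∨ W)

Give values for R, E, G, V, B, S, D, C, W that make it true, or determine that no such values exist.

Set R = False.
Set E = True.
  then (¬E ∨ ¬S) forces S = False.
Set G = True.
Try V = False:
  (C ∨ ¬G ∨ V) forces C = True.
  (¬B ∨ ¬C ∨ R) forces B = False.
  clause (B ∨ ¬C ∨ R) is falsified — backtrack.
So V = True.
  then (¬C ∨ ¬E ∨ ¬V) forces C = False.
Set B = True.
  then (¬B ∨ ¬V ∨ ¬W) forces W = False.
  then (¬B ∨ D ∨ W) forces D = True.
All clauses satisfied.

R=F, E=T, G=T, V=T, B=T, S=F, D=T, C=F, W=F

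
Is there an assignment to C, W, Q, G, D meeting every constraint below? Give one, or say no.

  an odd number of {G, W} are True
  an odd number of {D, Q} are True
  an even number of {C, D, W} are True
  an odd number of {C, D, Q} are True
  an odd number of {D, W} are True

No satisfying assignment exists.

Adding constraints 2, 3, 4, 5 mod 2: every variable appears an even number of times on the left, so the left side is 0.
But the right sides sum to 1 (mod 2). 0 ≠ 1 — the system is inconsistent.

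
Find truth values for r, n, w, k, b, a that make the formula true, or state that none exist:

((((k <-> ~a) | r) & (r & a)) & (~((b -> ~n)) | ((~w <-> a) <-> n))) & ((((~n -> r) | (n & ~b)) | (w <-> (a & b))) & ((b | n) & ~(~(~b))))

r = True; n = True; w = False; k = False; b = False; a = True

  (((k <-> ~a) | r) & (r & a)) & (~((b -> ~n)) | ((~w <-> a) <-> n)) = True
    ((k <-> ~a) | r) & (r & a) = True
      (k <-> ~a) | r = True
        k <-> ~a = True
          ~a = False
      r & a = True
    ~((b -> ~n)) | ((~w <-> a) <-> n) = True
      ~((b -> ~n)) = False
        b -> ~n = True
          ~n = False
      (~w <-> a) <-> n = True
        ~w <-> a = True
          ~w = True
  (((~n -> r) | (n & ~b)) | (w <-> (a & b))) & ((b | n) & ~(~(~b))) = True
    ((~n -> r) | (n & ~b)) | (w <-> (a & b)) = True
      (~n -> r) | (n & ~b) = True
        ~n -> r = True
          ~n = False
        n & ~b = True
          ~b = True
      w <-> (a & b) = True
        a & b = False
    (b | n) & ~(~(~b)) = True
      b | n = True
      ~(~(~b)) = True
        ~(~b) = False
          ~b = True
Both conjuncts True, so the formula holds.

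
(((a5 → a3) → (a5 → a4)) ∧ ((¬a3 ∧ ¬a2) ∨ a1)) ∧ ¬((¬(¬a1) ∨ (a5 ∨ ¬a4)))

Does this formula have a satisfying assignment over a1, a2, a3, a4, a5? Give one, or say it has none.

a1 = False; a2 = False; a3 = False; a4 = True; a5 = False

  ((a5 → a3) → (a5 → a4)) ∧ ((¬a3 ∧ ¬a2) ∨ a1) = True
    (a5 → a3) → (a5 → a4) = True
      a5 → a3 = True
      a5 → a4 = True
    (¬a3 ∧ ¬a2) ∨ a1 = True
      ¬a3 ∧ ¬a2 = True
        ¬a3 = True
        ¬a2 = True
  ¬((¬(¬a1) ∨ (a5 ∨ ¬a4))) = True
    ¬(¬a1) ∨ (a5 ∨ ¬a4) = False
      ¬(¬a1) = False
        ¬a1 = True
      a5 ∨ ¬a4 = False
        ¬a4 = False
Both conjuncts True, so the formula holds.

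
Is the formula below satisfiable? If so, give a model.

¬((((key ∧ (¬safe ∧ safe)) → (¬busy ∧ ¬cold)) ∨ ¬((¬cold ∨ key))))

Case safe = True: the formula becomes ¬((True ∨ ¬((¬cold ∨ key)))) = False.
Case safe = False: the formula becomes ¬((True ∨ ¬((¬cold ∨ key)))) = False.
Both cases fail — unsatisfiable.

UNSATISFIABLE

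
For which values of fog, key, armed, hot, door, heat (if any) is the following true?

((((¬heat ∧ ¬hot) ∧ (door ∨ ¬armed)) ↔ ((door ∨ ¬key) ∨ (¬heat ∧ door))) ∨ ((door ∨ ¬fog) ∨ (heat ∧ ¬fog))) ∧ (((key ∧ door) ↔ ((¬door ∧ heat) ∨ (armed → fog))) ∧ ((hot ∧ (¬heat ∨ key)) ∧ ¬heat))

fog = False, key = False, armed = True, hot = True, door = True, heat = False

  (((¬heat ∧ ¬hot) ∧ (door ∨ ¬armed)) ↔ ((door ∨ ¬key) ∨ (¬heat ∧ door))) ∨ ((door ∨ ¬fog) ∨ (heat ∧ ¬fog)) = True
    ((¬heat ∧ ¬hot) ∧ (door ∨ ¬armed)) ↔ ((door ∨ ¬key) ∨ (¬heat ∧ door)) = False
      (¬heat ∧ ¬hot) ∧ (door ∨ ¬armed) = False
        ¬heat ∧ ¬hot = False
          ¬heat = True
          ¬hot = False
        door ∨ ¬armed = True
          ¬armed = False
      (door ∨ ¬key) ∨ (¬heat ∧ door) = True
        door ∨ ¬key = True
          ¬key = True
        ¬heat ∧ door = True
          ¬heat = True
    (door ∨ ¬fog) ∨ (heat ∧ ¬fog) = True
      door ∨ ¬fog = True
        ¬fog = True
      heat ∧ ¬fog = False
        ¬fog = True
  ((key ∧ door) ↔ ((¬door ∧ heat) ∨ (armed → fog))) ∧ ((hot ∧ (¬heat ∨ key)) ∧ ¬heat) = True
    (key ∧ door) ↔ ((¬door ∧ heat) ∨ (armed → fog)) = True
      key ∧ door = False
      (¬door ∧ heat) ∨ (armed → fog) = False
        ¬door ∧ heat = False
          ¬door = False
        armed → fog = False
    (hot ∧ (¬heat ∨ key)) ∧ ¬heat = True
      hot ∧ (¬heat ∨ key) = True
        ¬heat ∨ key = True
          ¬heat = True
      ¬heat = True
Both conjuncts True, so the formula holds.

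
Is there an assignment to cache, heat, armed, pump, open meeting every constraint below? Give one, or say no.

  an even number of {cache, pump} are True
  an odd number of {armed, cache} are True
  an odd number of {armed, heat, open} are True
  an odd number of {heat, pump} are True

cache: True; heat: False; armed: False; pump: True; open: True

{cache, pump}: 2 true → even ✓
{armed, cache}: 1 true → odd ✓
{armed, heat, open}: 1 true → odd ✓
{heat, pump}: 1 true → odd ✓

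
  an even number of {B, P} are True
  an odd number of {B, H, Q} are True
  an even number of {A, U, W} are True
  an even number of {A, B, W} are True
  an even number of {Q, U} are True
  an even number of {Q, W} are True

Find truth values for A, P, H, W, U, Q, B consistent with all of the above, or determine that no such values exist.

A=F, P=F, H=T, W=F, U=F, Q=F, B=F

{B, P}: 0 true → even ✓
{B, H, Q}: 1 true → odd ✓
{A, U, W}: 0 true → even ✓
{A, B, W}: 0 true → even ✓
{Q, U}: 0 true → even ✓
{Q, W}: 0 true → even ✓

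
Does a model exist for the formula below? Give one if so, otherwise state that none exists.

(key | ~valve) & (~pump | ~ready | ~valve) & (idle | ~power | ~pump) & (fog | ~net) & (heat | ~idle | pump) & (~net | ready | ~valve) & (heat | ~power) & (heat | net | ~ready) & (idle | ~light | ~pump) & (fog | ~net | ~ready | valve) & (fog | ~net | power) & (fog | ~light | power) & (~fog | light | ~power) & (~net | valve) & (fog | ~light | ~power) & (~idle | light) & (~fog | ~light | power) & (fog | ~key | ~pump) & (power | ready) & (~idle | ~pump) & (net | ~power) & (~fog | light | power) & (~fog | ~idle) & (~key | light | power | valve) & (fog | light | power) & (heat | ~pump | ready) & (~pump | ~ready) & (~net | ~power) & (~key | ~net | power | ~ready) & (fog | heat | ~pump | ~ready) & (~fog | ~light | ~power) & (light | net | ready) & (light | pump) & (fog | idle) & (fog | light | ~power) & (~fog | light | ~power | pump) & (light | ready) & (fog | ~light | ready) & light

Unsatisfiable

Case power = True:
  (heat | ~power) forces heat = True.
  (net | ~power) forces net = True.
  Clause (~net | ~power) is falsified — contradiction.
Case power = False:
  (power | ready) forces ready = True.
  (~pump | ~ready) forces pump = False.
  (light | pump) forces light = True.
  (fog | ~light | power) forces fog = True.
  Clause (~fog | ~light | power) is falsified — contradiction.
Both cases fail, so the formula is unsatisfiable.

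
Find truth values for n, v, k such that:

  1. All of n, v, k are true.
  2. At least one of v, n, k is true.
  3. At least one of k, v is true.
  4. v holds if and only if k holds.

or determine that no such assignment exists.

n = True, v = True, k = True

  (1) {n, v, k}: all 3 true ✓
  (2) {v, n, k}: 3 true — at least one ✓
  (3) {k, v}: 2 true — at least one ✓
  (4) v=T, k=T — same ✓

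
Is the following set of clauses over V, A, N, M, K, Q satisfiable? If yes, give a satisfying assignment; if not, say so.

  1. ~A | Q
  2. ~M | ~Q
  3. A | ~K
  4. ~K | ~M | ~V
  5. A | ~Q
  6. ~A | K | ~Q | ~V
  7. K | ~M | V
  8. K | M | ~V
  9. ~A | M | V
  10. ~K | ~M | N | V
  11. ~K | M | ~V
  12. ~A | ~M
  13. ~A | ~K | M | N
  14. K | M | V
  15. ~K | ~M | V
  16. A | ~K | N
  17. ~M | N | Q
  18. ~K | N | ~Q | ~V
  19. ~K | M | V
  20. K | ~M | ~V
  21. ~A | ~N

No satisfying assignment exists.

Case A = True:
  (~A | Q) forces Q = True.
  (~M | ~Q) forces M = False.
  (~A | M | V) forces V = True.
  (~A | K | ~Q | ~V) forces K = True.
  Clause (~K | M | ~V) is falsified — contradiction.
Case A = False:
  (A | ~K) forces K = False.
  (A | ~Q) forces Q = False.
  If M = True:
    (K | ~M | V) forces V = True.
    clause (K | ~M | ~V) is falsified.
  If M = False:
    (K | M | ~V) forces V = False.
    clause (K | M | V) is falsified.
  Every sub-case reaches a contradiction.
Both cases fail, so the formula is unsatisfiable.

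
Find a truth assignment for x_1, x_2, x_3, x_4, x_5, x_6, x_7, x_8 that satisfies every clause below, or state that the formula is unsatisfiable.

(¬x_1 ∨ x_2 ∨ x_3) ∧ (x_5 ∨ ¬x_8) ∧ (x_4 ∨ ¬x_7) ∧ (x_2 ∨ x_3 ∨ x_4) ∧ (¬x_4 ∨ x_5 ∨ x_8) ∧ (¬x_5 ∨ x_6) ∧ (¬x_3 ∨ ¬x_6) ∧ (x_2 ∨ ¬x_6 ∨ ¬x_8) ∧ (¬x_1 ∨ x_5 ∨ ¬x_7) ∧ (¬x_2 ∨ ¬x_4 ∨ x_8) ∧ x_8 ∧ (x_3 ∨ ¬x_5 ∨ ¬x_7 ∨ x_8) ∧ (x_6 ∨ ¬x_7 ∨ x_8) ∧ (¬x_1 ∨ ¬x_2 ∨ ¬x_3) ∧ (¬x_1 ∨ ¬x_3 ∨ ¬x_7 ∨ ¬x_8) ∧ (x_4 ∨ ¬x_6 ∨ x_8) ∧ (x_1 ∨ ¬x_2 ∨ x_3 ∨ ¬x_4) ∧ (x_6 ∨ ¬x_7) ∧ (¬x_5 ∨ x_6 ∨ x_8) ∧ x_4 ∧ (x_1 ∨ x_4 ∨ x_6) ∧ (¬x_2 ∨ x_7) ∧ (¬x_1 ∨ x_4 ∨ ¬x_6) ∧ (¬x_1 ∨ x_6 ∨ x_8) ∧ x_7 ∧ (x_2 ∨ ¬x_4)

Unit clause (x_8) forces x_8 = True.
Unit clause (x_4) forces x_4 = True.
Unit clause (x_7) forces x_7 = True.
In (x_2 ∨ ¬x_4) only x_2 is left, so x_2 = True.
In (x_5 ∨ ¬x_8) only x_5 is left, so x_5 = True.
In (¬x_5 ∨ x_6) only x_6 is left, so x_6 = True.
In (¬x_3 ∨ ¬x_6) only ¬x_3 is left, so x_3 = False.
In (x_1 ∨ ¬x_2 ∨ x_3 ∨ ¬x_4) only x_1 is left, so x_1 = True.
All clauses satisfied.

x_1=T, x_2=T, x_3=F, x_4=T, x_5=T, x_6=T, x_7=T, x_8=T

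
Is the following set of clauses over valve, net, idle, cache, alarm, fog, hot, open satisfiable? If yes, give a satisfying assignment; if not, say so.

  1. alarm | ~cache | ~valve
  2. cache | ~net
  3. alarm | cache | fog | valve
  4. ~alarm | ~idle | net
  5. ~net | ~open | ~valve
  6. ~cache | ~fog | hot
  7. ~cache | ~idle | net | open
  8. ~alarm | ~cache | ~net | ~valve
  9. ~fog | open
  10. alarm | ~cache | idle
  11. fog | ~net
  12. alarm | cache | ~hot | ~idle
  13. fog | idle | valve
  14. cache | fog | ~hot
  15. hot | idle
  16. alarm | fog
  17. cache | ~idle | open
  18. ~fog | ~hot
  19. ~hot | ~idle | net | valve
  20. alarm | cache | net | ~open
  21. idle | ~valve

Case fog = True:
  (~fog | open) forces open = True.
  (~fog | ~hot) forces hot = False.
  (~cache | ~fog | hot) forces cache = False.
  (cache | ~net) forces net = False.
  (hot | idle) forces idle = True.
  (~alarm | ~idle | net) forces alarm = False.
  Clause (alarm | cache | net | ~open) is falsified — contradiction.
Case fog = False:
  (fog | ~net) forces net = False.
  (alarm | fog) forces alarm = True.
  (~alarm | ~idle | net) forces idle = False.
  (fog | idle | valve) forces valve = True.
  Clause (idle | ~valve) is falsified — contradiction.
Both cases fail, so the formula is unsatisfiable.

UNSATISFIABLE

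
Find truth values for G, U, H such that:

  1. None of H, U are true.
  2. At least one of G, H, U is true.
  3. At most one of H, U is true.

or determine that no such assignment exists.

G = True; U = False; H = False

  (1) {H, U}: 0 true — none ✓
  (2) {G, H, U}: 1 true — at least one ✓
  (3) {H, U}: 0 true — at most one ✓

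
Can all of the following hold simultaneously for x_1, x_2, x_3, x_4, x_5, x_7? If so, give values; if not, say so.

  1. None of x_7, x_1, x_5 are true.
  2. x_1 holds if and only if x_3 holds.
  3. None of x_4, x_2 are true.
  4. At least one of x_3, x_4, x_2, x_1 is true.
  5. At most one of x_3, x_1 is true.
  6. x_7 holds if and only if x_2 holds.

Case x_1 = True:
  Constraint (1) is violated (x_1=T) — contradiction.
Case x_1 = False:
  (1) forces x_7 = False.
  (1) forces x_5 = False.
  (2) with x_1=F forces x_3 = False.
  (3) forces x_4 = False.
  (3) forces x_2 = False.
  Constraint (4) is violated (x_3=F, x_4=F, x_2=F, x_1=F) — contradiction.
Both cases fail — unsatisfiable.

Unsatisfiable — no assignment works.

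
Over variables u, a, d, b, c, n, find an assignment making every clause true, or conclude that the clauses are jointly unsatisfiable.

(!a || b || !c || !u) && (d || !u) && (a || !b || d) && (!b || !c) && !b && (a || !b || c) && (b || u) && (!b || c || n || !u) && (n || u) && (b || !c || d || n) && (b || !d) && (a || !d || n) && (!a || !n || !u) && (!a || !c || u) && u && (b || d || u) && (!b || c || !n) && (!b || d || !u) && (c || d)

Case u = True:
  (d || !u) forces d = True.
  (!b) forces b = False.
  Clause (b || !d) is falsified — contradiction.
Case u = False:
  Clause (u) is falsified — contradiction.
Both cases fail, so the formula is unsatisfiable.

Unsatisfiable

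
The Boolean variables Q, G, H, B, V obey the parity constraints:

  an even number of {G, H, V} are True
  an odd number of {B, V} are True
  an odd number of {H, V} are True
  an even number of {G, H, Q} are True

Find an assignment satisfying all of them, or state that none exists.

Q = False; G = True; H = True; B = True; V = False

{G, H, V}: 2 true → even ✓
{B, V}: 1 true → odd ✓
{H, V}: 1 true → odd ✓
{G, H, Q}: 2 true → even ✓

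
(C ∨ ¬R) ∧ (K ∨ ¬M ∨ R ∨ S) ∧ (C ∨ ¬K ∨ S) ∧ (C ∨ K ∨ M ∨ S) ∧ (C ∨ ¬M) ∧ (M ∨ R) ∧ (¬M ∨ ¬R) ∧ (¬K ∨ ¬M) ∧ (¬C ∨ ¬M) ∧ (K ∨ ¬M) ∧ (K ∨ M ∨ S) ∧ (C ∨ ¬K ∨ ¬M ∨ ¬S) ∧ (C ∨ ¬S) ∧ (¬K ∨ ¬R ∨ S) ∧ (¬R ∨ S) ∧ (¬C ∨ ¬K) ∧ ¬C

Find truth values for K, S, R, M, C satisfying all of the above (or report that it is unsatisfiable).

Case C = True:
  Clause (¬C) is falsified — contradiction.
Case C = False:
  (C ∨ ¬R) forces R = False.
  (C ∨ ¬M) forces M = False.
  Clause (M ∨ R) is falsified — contradiction.
Both cases fail, so the formula is unsatisfiable.

The formula is unsatisfiable.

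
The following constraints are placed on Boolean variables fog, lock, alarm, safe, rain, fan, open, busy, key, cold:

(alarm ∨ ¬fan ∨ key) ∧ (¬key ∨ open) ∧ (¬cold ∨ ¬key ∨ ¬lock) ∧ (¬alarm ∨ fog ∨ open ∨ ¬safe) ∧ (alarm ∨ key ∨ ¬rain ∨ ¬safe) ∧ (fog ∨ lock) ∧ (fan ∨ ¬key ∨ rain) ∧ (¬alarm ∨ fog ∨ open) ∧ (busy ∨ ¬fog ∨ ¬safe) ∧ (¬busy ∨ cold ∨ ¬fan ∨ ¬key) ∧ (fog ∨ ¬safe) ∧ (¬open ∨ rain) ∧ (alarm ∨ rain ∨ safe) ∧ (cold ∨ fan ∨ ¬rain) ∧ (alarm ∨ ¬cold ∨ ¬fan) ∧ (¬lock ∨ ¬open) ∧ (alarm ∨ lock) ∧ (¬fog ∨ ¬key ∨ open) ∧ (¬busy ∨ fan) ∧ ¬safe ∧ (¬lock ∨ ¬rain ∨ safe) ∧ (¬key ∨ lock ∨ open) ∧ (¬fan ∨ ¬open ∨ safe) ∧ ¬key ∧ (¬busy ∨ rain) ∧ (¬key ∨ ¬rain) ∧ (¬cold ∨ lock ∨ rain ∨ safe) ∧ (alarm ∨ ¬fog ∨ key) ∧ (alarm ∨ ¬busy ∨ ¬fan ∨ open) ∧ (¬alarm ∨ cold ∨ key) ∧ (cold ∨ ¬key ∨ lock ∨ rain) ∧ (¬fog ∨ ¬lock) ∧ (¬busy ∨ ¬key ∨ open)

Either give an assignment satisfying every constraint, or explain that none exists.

Unit clause (¬safe) forces safe = False.
Unit clause (¬key) forces key = False.
Set fog = True.
  then (alarm ∨ ¬fog ∨ key) forces alarm = True.
  then (¬alarm ∨ cold ∨ key) forces cold = True.
  then (¬fog ∨ ¬lock) forces lock = False.
  then (¬cold ∨ lock ∨ rain ∨ safe) forces rain = True.
Set fan = True.
  then (¬fan ∨ ¬open ∨ safe) forces open = False.
Set busy = True.
All clauses satisfied.

fog = True, lock = False, alarm = True, safe = False, rain = True, fan = True, open = False, busy = True, key = False, cold = True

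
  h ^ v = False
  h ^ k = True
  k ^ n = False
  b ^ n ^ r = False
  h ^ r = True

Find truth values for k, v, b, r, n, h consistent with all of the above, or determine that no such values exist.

k = False; v = True; b = False; r = False; n = False; h = True

h ^ v = T ^ T = False ✓
h ^ k = T ^ F = True ✓
k ^ n = F ^ F = False ✓
b ^ n ^ r = F ^ F ^ F = False ✓
h ^ r = T ^ F = True ✓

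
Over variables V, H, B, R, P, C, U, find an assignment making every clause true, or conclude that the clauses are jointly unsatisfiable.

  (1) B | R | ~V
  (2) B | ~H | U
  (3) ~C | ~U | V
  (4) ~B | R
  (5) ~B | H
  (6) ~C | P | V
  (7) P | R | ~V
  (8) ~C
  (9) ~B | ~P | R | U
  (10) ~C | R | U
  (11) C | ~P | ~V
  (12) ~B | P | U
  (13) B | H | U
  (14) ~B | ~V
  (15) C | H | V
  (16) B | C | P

V = False; H = True; B = False; R = True; P = True; C = False; U = True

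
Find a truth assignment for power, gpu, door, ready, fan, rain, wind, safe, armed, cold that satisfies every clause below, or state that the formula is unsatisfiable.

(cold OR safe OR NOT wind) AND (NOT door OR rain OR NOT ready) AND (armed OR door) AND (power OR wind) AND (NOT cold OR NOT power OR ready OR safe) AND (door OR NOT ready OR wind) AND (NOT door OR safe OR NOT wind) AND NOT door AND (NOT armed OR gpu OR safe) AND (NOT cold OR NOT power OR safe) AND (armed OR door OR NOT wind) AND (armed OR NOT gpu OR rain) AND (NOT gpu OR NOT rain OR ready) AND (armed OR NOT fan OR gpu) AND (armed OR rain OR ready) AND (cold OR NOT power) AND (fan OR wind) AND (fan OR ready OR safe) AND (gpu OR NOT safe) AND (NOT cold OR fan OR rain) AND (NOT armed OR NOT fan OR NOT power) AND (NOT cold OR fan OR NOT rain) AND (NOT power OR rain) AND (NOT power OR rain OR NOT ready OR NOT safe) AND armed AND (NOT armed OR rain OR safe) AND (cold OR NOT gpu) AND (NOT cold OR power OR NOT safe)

Unit clause (NOT door) forces door = False.
Unit clause (armed) forces armed = True.
Set power = False.
  then (power OR wind) forces wind = True.
Try gpu = False:
  (NOT armed OR gpu OR safe) forces safe = True.
  clause (gpu OR NOT safe) is falsified — backtrack.
So gpu = True.
  then (cold OR NOT gpu) forces cold = True.
  then (NOT cold OR power OR NOT safe) forces safe = False.
  then (NOT armed OR rain OR safe) forces rain = True.
  then (NOT gpu OR NOT rain OR ready) forces ready = True.
  then (NOT cold OR fan OR NOT rain) forces fan = True.
All clauses satisfied.

power: False, gpu: True, door: False, ready: True, fan: True, rain: True, wind: True, safe: False, armed: True, cold: True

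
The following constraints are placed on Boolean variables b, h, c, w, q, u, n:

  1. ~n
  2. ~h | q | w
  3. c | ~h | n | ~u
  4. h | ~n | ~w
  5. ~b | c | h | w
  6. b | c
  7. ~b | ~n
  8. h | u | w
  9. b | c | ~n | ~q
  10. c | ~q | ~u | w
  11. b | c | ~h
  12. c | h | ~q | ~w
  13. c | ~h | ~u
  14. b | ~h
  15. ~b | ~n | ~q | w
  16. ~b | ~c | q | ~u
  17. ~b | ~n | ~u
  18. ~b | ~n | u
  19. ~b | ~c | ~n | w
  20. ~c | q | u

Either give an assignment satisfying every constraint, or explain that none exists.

b = False, h = False, c = True, w = False, q = True, u = True, n = False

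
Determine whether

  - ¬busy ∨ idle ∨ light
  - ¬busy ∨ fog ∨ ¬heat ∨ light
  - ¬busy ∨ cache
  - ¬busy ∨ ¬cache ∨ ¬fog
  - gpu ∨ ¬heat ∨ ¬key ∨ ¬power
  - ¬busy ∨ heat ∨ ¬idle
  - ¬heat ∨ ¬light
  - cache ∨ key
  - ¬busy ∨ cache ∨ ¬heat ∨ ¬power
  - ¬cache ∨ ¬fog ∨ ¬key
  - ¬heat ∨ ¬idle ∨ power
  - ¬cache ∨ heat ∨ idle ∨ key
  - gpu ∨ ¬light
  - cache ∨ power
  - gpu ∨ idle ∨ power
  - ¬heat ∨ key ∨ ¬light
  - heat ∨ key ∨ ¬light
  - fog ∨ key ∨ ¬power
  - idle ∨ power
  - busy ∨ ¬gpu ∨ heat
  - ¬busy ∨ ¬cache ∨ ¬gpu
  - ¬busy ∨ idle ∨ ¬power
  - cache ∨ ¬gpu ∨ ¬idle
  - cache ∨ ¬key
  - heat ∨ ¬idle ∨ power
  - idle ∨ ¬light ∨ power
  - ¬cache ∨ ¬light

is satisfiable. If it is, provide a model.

power = True, busy = False, key = True, gpu = True, heat = True, cache = True, idle = False, fog = False, light = False

Try power = False:
  (cache ∨ power) forces cache = True.
  (idle ∨ power) forces idle = True.
  (¬heat ∨ ¬idle ∨ power) forces heat = False.
  clause (heat ∨ ¬idle ∨ power) is falsified — backtrack.
So power = True.
Set busy = False.
Set key = True.
  then (cache ∨ ¬key) forces cache = True.
  then (¬cache ∨ ¬light) forces light = False.
  then (¬cache ∨ ¬fog ∨ ¬key) forces fog = False.
Set gpu = True.
  then (busy ∨ ¬gpu ∨ heat) forces heat = True.
Set idle = False.
All clauses satisfied.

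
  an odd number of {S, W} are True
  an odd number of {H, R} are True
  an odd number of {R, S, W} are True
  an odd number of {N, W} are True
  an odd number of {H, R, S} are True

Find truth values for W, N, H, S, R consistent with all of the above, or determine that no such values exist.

W: True; N: False; H: True; S: False; R: False

{S, W}: 1 true → odd ✓
{H, R}: 1 true → odd ✓
{R, S, W}: 1 true → odd ✓
{N, W}: 1 true → odd ✓
{H, R, S}: 1 true → odd ✓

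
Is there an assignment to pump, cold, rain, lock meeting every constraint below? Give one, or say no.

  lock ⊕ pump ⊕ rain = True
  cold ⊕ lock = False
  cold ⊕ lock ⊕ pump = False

pump = False, cold = False, rain = True, lock = False

lock ⊕ pump ⊕ rain = F ⊕ F ⊕ T = True ✓
cold ⊕ lock = F ⊕ F = False ✓
cold ⊕ lock ⊕ pump = F ⊕ F ⊕ F = False ✓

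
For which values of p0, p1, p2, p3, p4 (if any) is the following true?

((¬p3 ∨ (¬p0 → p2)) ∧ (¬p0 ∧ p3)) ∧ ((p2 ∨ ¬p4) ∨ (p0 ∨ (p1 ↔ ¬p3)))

p0: False, p1: False, p2: True, p3: True, p4: False

  (¬p3 ∨ (¬p0 → p2)) ∧ (¬p0 ∧ p3) = True
    ¬p3 ∨ (¬p0 → p2) = True
      ¬p3 = False
      ¬p0 → p2 = True
        ¬p0 = True
    ¬p0 ∧ p3 = True
      ¬p0 = True
  (p2 ∨ ¬p4) ∨ (p0 ∨ (p1 ↔ ¬p3)) = True
    p2 ∨ ¬p4 = True
      ¬p4 = True
    p0 ∨ (p1 ↔ ¬p3) = True
      p1 ↔ ¬p3 = True
        ¬p3 = False
Both conjuncts True, so the formula holds.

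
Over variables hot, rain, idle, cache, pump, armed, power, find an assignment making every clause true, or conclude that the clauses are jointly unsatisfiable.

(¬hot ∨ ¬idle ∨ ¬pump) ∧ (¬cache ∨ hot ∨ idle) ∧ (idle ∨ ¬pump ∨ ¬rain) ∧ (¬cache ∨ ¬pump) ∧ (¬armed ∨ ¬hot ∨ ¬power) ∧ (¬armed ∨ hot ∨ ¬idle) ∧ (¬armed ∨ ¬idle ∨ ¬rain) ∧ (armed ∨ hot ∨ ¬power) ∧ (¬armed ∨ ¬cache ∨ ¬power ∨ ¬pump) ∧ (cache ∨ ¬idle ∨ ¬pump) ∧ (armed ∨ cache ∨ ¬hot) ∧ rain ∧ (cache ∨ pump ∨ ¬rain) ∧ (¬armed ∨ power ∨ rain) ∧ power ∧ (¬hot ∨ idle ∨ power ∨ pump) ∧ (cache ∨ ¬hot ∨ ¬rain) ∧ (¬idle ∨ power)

Unit clause (rain) forces rain = True.
Unit clause (power) forces power = True.
Try hot = False:
  (armed ∨ hot ∨ ¬power) forces armed = True.
  (¬armed ∨ hot ∨ ¬idle) forces idle = False.
  (¬cache ∨ hot ∨ idle) forces cache = False.
  (idle ∨ ¬pump ∨ ¬rain) forces pump = False.
  clause (cache ∨ pump ∨ ¬rain) is falsified — backtrack.
So hot = True.
  then (¬armed ∨ ¬hot ∨ ¬power) forces armed = False.
  then (armed ∨ cache ∨ ¬hot) forces cache = True.
  then (¬cache ∨ ¬pump) forces pump = False.
Set idle = False.
All clauses satisfied.

hot = True, rain = True, idle = False, cache = True, pump = False, armed = False, power = True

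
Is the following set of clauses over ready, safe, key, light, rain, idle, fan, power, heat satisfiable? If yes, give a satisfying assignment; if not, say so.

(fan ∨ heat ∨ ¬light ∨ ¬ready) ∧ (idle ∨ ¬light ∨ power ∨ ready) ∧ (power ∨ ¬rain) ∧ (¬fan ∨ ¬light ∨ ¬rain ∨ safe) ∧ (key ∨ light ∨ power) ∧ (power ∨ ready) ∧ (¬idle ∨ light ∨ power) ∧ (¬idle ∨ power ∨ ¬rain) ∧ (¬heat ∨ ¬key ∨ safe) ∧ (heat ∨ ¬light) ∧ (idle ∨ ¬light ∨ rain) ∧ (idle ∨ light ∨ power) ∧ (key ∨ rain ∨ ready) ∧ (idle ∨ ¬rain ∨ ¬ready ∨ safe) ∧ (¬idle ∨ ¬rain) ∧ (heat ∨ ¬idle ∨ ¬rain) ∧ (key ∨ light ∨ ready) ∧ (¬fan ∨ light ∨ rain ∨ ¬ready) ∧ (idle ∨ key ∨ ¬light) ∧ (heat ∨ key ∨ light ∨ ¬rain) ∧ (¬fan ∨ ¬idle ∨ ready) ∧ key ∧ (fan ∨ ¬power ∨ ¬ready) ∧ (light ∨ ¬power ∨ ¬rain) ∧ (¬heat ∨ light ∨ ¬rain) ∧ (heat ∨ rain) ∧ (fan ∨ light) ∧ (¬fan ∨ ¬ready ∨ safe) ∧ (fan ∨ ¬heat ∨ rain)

ready = False, safe = True, key = True, light = False, rain = False, idle = False, fan = True, power = True, heat = True

Unit clause (key) forces key = True.
Set ready = False.
  then (power ∨ ready) forces power = True.
Try safe = False:
  (¬heat ∨ ¬key ∨ safe) forces heat = False.
  (heat ∨ ¬light) forces light = False.
  (light ∨ ¬power ∨ ¬rain) forces rain = False.
  clause (heat ∨ rain) is falsified — backtrack.
So safe = True.
Set light = False.
  then (light ∨ ¬power ∨ ¬rain) forces rain = False.
  then (heat ∨ rain) forces heat = True.
  then (fan ∨ light) forces fan = True.
  then (¬fan ∨ ¬idle ∨ ready) forces idle = False.
All clauses satisfied.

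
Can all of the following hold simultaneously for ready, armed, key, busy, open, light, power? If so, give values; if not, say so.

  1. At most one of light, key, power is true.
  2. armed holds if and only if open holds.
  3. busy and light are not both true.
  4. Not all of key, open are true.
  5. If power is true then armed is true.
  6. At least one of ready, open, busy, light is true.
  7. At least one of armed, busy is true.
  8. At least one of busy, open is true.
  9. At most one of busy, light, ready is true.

ready = True, armed = True, key = False, busy = False, open = True, light = False, power = True

  (1) {light, key, power}: 1 true — at most one ✓
  (2) armed=T, open=T — same ✓
  (3) busy=F, light=F — not both ✓
  (4) {key, open}: 1/2 true — not all ✓
  (5) power=T ⇒ armed: T ✓
  (6) {ready, open, busy, light}: 2 true — at least one ✓
  (7) {armed, busy}: 1 true — at least one ✓
  (8) {busy, open}: 1 true — at least one ✓
  (9) {busy, light, ready}: 1 true — at most one ✓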